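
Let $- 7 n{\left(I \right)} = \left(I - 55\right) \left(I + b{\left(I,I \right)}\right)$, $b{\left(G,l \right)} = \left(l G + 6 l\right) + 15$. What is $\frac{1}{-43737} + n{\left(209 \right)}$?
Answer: $- \frac{43452622027}{43737} \approx -9.935 \cdot 10^{5}$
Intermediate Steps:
$b{\left(G,l \right)} = 15 + 6 l + G l$ ($b{\left(G,l \right)} = \left(G l + 6 l\right) + 15 = \left(6 l + G l\right) + 15 = 15 + 6 l + G l$)
$n{\left(I \right)} = - \frac{\left(-55 + I\right) \left(15 + I^{2} + 7 I\right)}{7}$ ($n{\left(I \right)} = - \frac{\left(I - 55\right) \left(I + \left(15 + 6 I + I I\right)\right)}{7} = - \frac{\left(-55 + I\right) \left(I + \left(15 + 6 I + I^{2}\right)\right)}{7} = - \frac{\left(-55 + I\right) \left(I + \left(15 + I^{2} + 6 I\right)\right)}{7} = - \frac{\left(-55 + I\right) \left(15 + I^{2} + 7 I\right)}{7}$)
$\frac{1}{-43737} + n{\left(209 \right)} = \frac{1}{-43737} + \left(\frac{825}{7} - \frac{209^{3}}{7} + \frac{48 \cdot 209^{2}}{7} + \frac{370}{7} \cdot 209\right) = - \frac{1}{43737} + \left(\frac{825}{7} - \frac{9129329}{7} + \frac{48}{7} \cdot 43681 + \frac{77330}{7}\right) = - \frac{1}{43737} + \left(\frac{825}{7} - \frac{9129329}{7} + \frac{2096688}{7} + \frac{77330}{7}\right) = - \frac{1}{43737} - 993498 = - \frac{43452622027}{43737}$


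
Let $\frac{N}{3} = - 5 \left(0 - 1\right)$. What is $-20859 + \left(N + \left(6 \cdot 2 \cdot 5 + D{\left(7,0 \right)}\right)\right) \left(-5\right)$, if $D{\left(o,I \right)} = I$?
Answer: $-21234$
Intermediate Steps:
$N = 15$ ($N = 3 \left(- 5 \left(0 - 1\right)\right) = 3 \left(\left(-5\right) \left(-1\right)\right) = 3 \cdot 5 = 15$)
$-20859 + \left(N + \left(6 \cdot 2 \cdot 5 + D{\left(7,0 \right)}\right)\right) \left(-5\right) = -20859 + \left(15 + \left(6 \cdot 2 \cdot 5 + 0\right)\right) \left(-5\right) = -20859 + \left(15 + \left(12 \cdot 5 + 0\right)\right) \left(-5\right) = -20859 + \left(15 + \left(60 + 0\right)\right) \left(-5\right) = -20859 + \left(15 + 60\right) \left(-5\right) = -20859 + 75 \left(-5\right) = -20859 - 375 = -21234$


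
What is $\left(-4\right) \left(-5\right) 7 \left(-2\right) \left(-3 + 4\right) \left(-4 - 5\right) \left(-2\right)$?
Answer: $-5040$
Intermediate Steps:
$\left(-4\right) \left(-5\right) 7 \left(-2\right) \left(-3 + 4\right) \left(-4 - 5\right) \left(-2\right) = 20 \left(-14\right) 1 \left(\left(-9\right) \left(-2\right)\right) = - 280 \cdot 1 \cdot 18 = \left(-280\right) 18 = -5040$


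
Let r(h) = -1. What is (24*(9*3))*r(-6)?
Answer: -648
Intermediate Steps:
(24*(9*3))*r(-6) = (24*(9*3))*(-1) = (24*27)*(-1) = 648*(-1) = -648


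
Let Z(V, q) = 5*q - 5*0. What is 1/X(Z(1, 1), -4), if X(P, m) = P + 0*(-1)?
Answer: ⅕ ≈ 0.20000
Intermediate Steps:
Z(V, q) = 5*q (Z(V, q) = 5*q + 0 = 5*q)
X(P, m) = P (X(P, m) = P + 0 = P)
1/X(Z(1, 1), -4) = 1/(5*1) = 1/5 = ⅕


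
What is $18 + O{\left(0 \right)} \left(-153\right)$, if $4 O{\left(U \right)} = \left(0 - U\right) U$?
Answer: $18$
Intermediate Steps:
$O{\left(U \right)} = - \frac{U^{2}}{4}$ ($O{\left(U \right)} = \frac{\left(0 - U\right) U}{4} = \frac{- U U}{4} = \frac{\left(-1\right) U^{2}}{4} = - \frac{U^{2}}{4}$)
$18 + O{\left(0 \right)} \left(-153\right) = 18 + - \frac{0^{2}}{4} \left(-153\right) = 18 + \left(- \frac{1}{4}\right) 0 \left(-153\right) = 18 + 0 \left(-153\right) = 18 + 0 = 18$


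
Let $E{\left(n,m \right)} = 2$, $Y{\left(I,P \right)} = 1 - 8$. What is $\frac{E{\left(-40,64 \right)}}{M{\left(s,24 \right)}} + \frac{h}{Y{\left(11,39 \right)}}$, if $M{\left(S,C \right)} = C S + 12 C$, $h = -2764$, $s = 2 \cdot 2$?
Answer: $\frac{530695}{1344} \approx 394.86$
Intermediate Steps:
$Y{\left(I,P \right)} = -7$
$s = 4$
$M{\left(S,C \right)} = 12 C + C S$
$\frac{E{\left(-40,64 \right)}}{M{\left(s,24 \right)}} + \frac{h}{Y{\left(11,39 \right)}} = \frac{2}{24 \left(12 + 4\right)} - \frac{2764}{-7} = \frac{2}{24 \cdot 16} - - \frac{2764}{7} = \frac{2}{384} + \frac{2764}{7} = 2 \cdot \frac{1}{384} + \frac{2764}{7} = \frac{1}{192} + \frac{2764}{7} = \frac{530695}{1344}$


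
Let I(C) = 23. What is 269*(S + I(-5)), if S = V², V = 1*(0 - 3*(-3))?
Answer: 27976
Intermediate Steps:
V = 9 (V = 1*(0 + 9) = 1*9 = 9)
S = 81 (S = 9² = 81)
269*(S + I(-5)) = 269*(81 + 23) = 269*104 = 27976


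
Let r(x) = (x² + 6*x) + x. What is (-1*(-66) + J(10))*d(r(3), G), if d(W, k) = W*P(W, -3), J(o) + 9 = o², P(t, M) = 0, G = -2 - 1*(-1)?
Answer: 0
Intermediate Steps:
G = -1 (G = -2 + 1 = -1)
r(x) = x² + 7*x
J(o) = -9 + o²
d(W, k) = 0 (d(W, k) = W*0 = 0)
(-1*(-66) + J(10))*d(r(3), G) = (-1*(-66) + (-9 + 10²))*0 = (66 + (-9 + 100))*0 = (66 + 91)*0 = 157*0 = 0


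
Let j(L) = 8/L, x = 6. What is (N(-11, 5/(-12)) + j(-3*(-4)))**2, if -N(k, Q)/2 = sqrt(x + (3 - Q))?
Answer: (2 - sqrt(339))**2/9 ≈ 29.928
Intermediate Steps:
N(k, Q) = -2*sqrt(9 - Q) (N(k, Q) = -2*sqrt(6 + (3 - Q)) = -2*sqrt(9 - Q))
(N(-11, 5/(-12)) + j(-3*(-4)))**2 = (-2*sqrt(9 - 5/(-12)) + 8/((-3*(-4))))**2 = (-2*sqrt(9 - 5*(-1)/12) + 8/12)**2 = (-2*sqrt(9 - 1*(-5/12)) + 8*(1/12))**2 = (-2*sqrt(9 + 5/12) + 2/3)**2 = (-sqrt(339)/3 + 2/3)**2 = (2/3 - sqrt(339)/3)**2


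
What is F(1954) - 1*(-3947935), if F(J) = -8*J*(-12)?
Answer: 4135519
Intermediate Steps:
F(J) = 96*J
F(1954) - 1*(-3947935) = 96*1954 - 1*(-3947935) = 187584 + 3947935 = 4135519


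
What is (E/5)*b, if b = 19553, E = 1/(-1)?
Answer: -19553/5 ≈ -3910.6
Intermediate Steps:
E = -1
(E/5)*b = -1/5*19553 = -19553/5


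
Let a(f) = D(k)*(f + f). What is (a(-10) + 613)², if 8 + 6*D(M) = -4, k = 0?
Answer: 426409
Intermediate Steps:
D(M) = -2 (D(M) = -4/3 + (⅙)*(-4) = -4/3 - ⅔ = -2)
a(f) = -4*f (a(f) = -2*(f + f) = -4*f)
(a(-10) + 613)² = (-4*(-10) + 613)² = (40 + 613)² = 653² = 426409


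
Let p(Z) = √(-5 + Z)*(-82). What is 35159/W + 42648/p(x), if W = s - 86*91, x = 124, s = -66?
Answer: -35159/7892 - 21324*√119/4879 ≈ -52.132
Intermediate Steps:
p(Z) = -82*√(-5 + Z)
W = -7892 (W = -66 - 86*91 = -66 - 7826 = -7892)
35159/W + 42648/p(x) = 35159/(-7892) + 42648/((-82*√(-5 + 124))) = 35159*(-1/7892) + 42648/((-82*√119)) = -35159/7892 + 42648*(-√119/9758) = -35159/7892 - 21324*√119/4879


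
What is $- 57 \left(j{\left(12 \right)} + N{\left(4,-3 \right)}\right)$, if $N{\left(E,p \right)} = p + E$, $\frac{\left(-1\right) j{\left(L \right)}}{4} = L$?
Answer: $2679$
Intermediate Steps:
$j{\left(L \right)} = - 4 L$
$N{\left(E,p \right)} = E + p$
$- 57 \left(j{\left(12 \right)} + N{\left(4,-3 \right)}\right) = - 57 \left(\left(-4\right) 12 + \left(4 - 3\right)\right) = - 57 \left(-48 + 1\right) = \left(-57\right) \left(-47\right) = 2679$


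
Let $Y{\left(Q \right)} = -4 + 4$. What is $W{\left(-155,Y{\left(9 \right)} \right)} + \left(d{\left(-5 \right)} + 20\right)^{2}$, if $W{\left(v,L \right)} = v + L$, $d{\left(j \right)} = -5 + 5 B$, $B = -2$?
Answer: $-130$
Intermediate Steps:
$d{\left(j \right)} = -15$ ($d{\left(j \right)} = -5 + 5 \left(-2\right) = -5 - 10 = -15$)
$Y{\left(Q \right)} = 0$
$W{\left(v,L \right)} = L + v$
$W{\left(-155,Y{\left(9 \right)} \right)} + \left(d{\left(-5 \right)} + 20\right)^{2} = \left(0 - 155\right) + \left(-15 + 20\right)^{2} = -155 + 5^{2} = -155 + 25 = -130$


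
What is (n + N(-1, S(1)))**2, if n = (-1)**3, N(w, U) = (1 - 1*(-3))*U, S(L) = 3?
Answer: 121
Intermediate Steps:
N(w, U) = 4*U (N(w, U) = (1 + 3)*U = 4*U)
n = -1
(n + N(-1, S(1)))**2 = (-1 + 4*3)**2 = (-1 + 12)**2 = 11**2 = 121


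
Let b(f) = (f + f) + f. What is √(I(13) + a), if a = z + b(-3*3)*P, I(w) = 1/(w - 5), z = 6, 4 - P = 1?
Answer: I*√1198/4 ≈ 8.653*I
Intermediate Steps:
P = 3 (P = 4 - 1*1 = 4 - 1 = 3)
b(f) = 3*f (b(f) = 2*f + f = 3*f)
I(w) = 1/(-5 + w)
a = -75 (a = 6 + (3*(-3*3))*3 = 6 + (3*(-9))*3 = 6 - 27*3 = 6 - 81 = -75)
√(I(13) + a) = √(1/(-5 + 13) - 75) = √(1/8 - 75) = √(⅛ - 75) = √(-599/8) = I*√1198/4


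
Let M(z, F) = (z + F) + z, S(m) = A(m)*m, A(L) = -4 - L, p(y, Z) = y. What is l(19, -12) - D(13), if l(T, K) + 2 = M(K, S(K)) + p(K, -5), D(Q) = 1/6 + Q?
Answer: -883/6 ≈ -147.17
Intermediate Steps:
D(Q) = 1/6 + Q
S(m) = m*(-4 - m) (S(m) = (-4 - m)*m = m*(-4 - m))
M(z, F) = F + 2*z (M(z, F) = (F + z) + z = F + 2*z)
l(T, K) = -2 + 3*K - K*(4 + K) (l(T, K) = -2 + ((-K*(4 + K) + 2*K) + K) = -2 + ((2*K - K*(4 + K)) + K) = -2 + (3*K - K*(4 + K)) = -2 + 3*K - K*(4 + K))
l(19, -12) - D(13) = (-2 - 1*(-12) - 1*(-12)**2) - (1/6 + 13) = (-2 + 12 - 1*144) - 1*79/6 = (-2 + 12 - 144) - 79/6 = -134 - 79/6 = -883/6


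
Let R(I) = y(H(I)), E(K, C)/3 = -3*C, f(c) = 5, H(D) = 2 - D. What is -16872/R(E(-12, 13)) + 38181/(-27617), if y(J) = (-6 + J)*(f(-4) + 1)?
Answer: -81973457/3120721 ≈ -26.267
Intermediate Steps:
y(J) = -36 + 6*J (y(J) = (-6 + J)*(5 + 1) = (-6 + J)*6 = -36 + 6*J)
E(K, C) = -9*C (E(K, C) = 3*(-3*C) = -9*C)
R(I) = -24 - 6*I (R(I) = -36 + 6*(2 - I) = -36 + (12 - 6*I) = -24 - 6*I)
-16872/R(E(-12, 13)) + 38181/(-27617) = -16872/(-24 - (-54)*13) + 38181/(-27617) = -16872/(-24 - 6*(-117)) + 38181*(-1/27617) = -16872/(-24 + 702) - 38181/27617 = -16872/678 - 38181/27617 = -16872*1/678 - 38181/27617 = -2812/113 - 38181/27617 = -81973457/3120721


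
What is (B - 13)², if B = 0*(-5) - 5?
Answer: 324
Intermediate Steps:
B = -5 (B = 0 - 5 = -5)
(B - 13)² = (-5 - 13)² = (-18)² = 324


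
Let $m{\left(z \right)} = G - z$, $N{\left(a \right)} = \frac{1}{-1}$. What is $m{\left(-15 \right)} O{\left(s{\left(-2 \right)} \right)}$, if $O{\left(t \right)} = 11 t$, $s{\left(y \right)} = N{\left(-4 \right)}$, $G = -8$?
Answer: $-77$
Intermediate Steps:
$N{\left(a \right)} = -1$
$s{\left(y \right)} = -1$
$m{\left(z \right)} = -8 - z$
$m{\left(-15 \right)} O{\left(s{\left(-2 \right)} \right)} = \left(-8 - -15\right) 11 \left(-1\right) = \left(-8 + 15\right) \left(-11\right) = 7 \left(-11\right) = -77$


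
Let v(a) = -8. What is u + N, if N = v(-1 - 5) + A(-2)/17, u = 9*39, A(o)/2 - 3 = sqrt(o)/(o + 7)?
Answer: 5837/17 + 2*I*sqrt(2)/85 ≈ 343.35 + 0.033276*I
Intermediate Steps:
A(o) = 6 + 2*sqrt(o)/(7 + o) (A(o) = 6 + 2*(sqrt(o)/(o + 7)) = 6 + 2*(sqrt(o)/(7 + o)) = 6 + 2*sqrt(o)/(7 + o))
u = 351
N = -130/17 + 2*I*sqrt(2)/85 (N = -8 + (2*(21 + sqrt(-2) + 3*(-2))/(7 - 2))/17 = -8 + (2*(21 + I*sqrt(2) - 6)/5)*(1/17) = -8 + (2*(1/5)*(15 + I*sqrt(2)))*(1/17) = -8 + (6 + 2*I*sqrt(2)/5)*(1/17) = -8 + (6/17 + 2*I*sqrt(2)/85) = -130/17 + 2*I*sqrt(2)/85 ≈ -7.6471 + 0.033276*I)
u + N = 351 + (-130/17 + 2*I*sqrt(2)/85) = 5837/17 + 2*I*sqrt(2)/85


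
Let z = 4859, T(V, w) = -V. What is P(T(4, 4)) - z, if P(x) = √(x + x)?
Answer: -4859 + 2*I*√2 ≈ -4859.0 + 2.8284*I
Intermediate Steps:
P(x) = √2*√x (P(x) = √(2*x) = √2*√x)
P(T(4, 4)) - z = √2*√(-1*4) - 1*4859 = √2*√(-4) - 4859 = √2*(2*I) - 4859 = 2*I*√2 - 4859 = -4859 + 2*I*√2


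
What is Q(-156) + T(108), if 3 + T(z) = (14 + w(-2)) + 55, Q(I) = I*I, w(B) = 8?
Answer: 24410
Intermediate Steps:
Q(I) = I**2
T(z) = 74 (T(z) = -3 + ((14 + 8) + 55) = -3 + (22 + 55) = -3 + 77 = 74)
Q(-156) + T(108) = (-156)**2 + 74 = 24336 + 74 = 24410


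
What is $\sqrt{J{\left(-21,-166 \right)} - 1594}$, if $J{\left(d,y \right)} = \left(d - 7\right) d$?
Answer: $i \sqrt{1006} \approx 31.717 i$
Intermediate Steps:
$J{\left(d,y \right)} = d \left(-7 + d\right)$ ($J{\left(d,y \right)} = \left(-7 + d\right) d = d \left(-7 + d\right)$)
$\sqrt{J{\left(-21,-166 \right)} - 1594} = \sqrt{- 21 \left(-7 - 21\right) - 1594} = \sqrt{\left(-21\right) \left(-28\right) - 1594} = \sqrt{588 - 1594} = \sqrt{-1006} = i \sqrt{1006}$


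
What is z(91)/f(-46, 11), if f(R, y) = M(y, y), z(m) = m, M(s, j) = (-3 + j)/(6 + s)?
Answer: 1547/8 ≈ 193.38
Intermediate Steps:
M(s, j) = (-3 + j)/(6 + s)
f(R, y) = (-3 + y)/(6 + y)
z(91)/f(-46, 11) = 91/(((-3 + 11)/(6 + 11))) = 91/((8/17)) = 91/(((1/17)*8)) = 91/(8/17) = 91*(17/8) = 1547/8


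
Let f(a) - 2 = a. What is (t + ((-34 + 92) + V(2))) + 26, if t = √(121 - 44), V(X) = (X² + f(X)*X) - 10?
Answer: 86 + √77 ≈ 94.775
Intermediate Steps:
f(a) = 2 + a
V(X) = -10 + X² + X*(2 + X) (V(X) = (X² + (2 + X)*X) - 10 = (X² + X*(2 + X)) - 10 = -10 + X² + X*(2 + X))
t = √77 ≈ 8.7750
(t + ((-34 + 92) + V(2))) + 26 = (√77 + ((-34 + 92) + (-10 + 2*2 + 2*2²))) + 26 = (√77 + (58 + (-10 + 4 + 2*4))) + 26 = (√77 + (58 + (-10 + 4 + 8))) + 26 = (√77 + (58 + 2)) + 26 = (√77 + 60) + 26 = (60 + √77) + 26 = 86 + √77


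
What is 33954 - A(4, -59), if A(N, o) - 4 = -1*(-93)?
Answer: 33857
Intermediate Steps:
A(N, o) = 97 (A(N, o) = 4 - 1*(-93) = 4 + 93 = 97)
33954 - A(4, -59) = 33954 - 1*97 = 33954 - 97 = 33857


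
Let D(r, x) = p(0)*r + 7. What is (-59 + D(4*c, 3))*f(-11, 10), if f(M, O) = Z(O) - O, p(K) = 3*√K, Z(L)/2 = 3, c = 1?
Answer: 208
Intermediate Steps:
Z(L) = 6 (Z(L) = 2*3 = 6)
f(M, O) = 6 - O
D(r, x) = 7 (D(r, x) = (3*√0)*r + 7 = (3*0)*r + 7 = 0*r + 7 = 0 + 7 = 7)
(-59 + D(4*c, 3))*f(-11, 10) = (-59 + 7)*(6 - 1*10) = -52*(6 - 10) = -52*(-4) = 208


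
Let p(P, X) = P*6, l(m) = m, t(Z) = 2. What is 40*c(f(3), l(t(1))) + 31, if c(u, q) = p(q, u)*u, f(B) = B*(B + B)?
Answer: 8671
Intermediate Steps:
f(B) = 2*B**2 (f(B) = B*(2*B) = 2*B**2)
p(P, X) = 6*P
c(u, q) = 6*q*u (c(u, q) = (6*q)*u = 6*q*u)
40*c(f(3), l(t(1))) + 31 = 40*(6*2*(2*3**2)) + 31 = 40*(6*2*(2*9)) + 31 = 40*(6*2*18) + 31 = 40*216 + 31 = 8640 + 31 = 8671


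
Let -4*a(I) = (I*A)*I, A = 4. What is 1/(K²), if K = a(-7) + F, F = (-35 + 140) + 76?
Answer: 1/17424 ≈ 5.7392e-5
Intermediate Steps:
F = 181 (F = 105 + 76 = 181)
a(I) = -I² (a(I) = -I*4*I/4 = -4*I*I/4 = -I²)
K = 132 (K = -1*(-7)² + 181 = -1*49 + 181 = -49 + 181 = 132)
1/(K²) = 1/(132²) = 1/17424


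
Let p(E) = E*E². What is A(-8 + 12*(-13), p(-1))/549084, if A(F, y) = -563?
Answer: -563/549084 ≈ -0.0010253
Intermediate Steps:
p(E) = E³
A(-8 + 12*(-13), p(-1))/549084 = -563/549084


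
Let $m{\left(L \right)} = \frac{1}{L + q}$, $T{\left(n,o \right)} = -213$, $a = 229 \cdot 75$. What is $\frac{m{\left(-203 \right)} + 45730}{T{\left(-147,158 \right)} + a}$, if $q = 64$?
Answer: $\frac{2118823}{785906} \approx 2.696$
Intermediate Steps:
$a = 17175$
$m{\left(L \right)} = \frac{1}{64 + L}$ ($m{\left(L \right)} = \frac{1}{L + 64} = \frac{1}{64 + L}$)
$\frac{m{\left(-203 \right)} + 45730}{T{\left(-147,158 \right)} + a} = \frac{\frac{1}{64 - 203} + 45730}{-213 + 17175} = \frac{\frac{1}{-139} + 45730}{16962} = \left(- \frac{1}{139} + 45730\right) \frac{1}{16962} = \frac{6356469}{139} \cdot \frac{1}{16962} = \frac{2118823}{785906}$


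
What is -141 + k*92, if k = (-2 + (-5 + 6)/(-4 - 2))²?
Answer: 2618/9 ≈ 290.89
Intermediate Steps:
k = 169/36 (k = (-2 + 1/(-6))² = (-2 + 1*(-⅙))² = (-2 - ⅙)² = (-13/6)² = 169/36 ≈ 4.6944)
-141 + k*92 = -141 + (169/36)*92 = -141 + 3887/9 = 2618/9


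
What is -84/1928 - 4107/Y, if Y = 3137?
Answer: -2045451/1512034 ≈ -1.3528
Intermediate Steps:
-84/1928 - 4107/Y = -84/1928 - 4107/3137 = -84*1/1928 - 4107*1/3137 = -21/482 - 4107/3137 = -2045451/1512034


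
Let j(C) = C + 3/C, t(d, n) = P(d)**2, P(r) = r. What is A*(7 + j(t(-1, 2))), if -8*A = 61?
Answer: -671/8 ≈ -83.875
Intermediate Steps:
t(d, n) = d**2
A = -61/8 (A = -1/8*61 = -61/8 ≈ -7.6250)
A*(7 + j(t(-1, 2))) = -61*(7 + ((-1)**2 + 3/((-1)**2)))/8 = -61*(7 + (1 + 3/1))/8 = -61*(7 + (1 + 3*1))/8 = -61*(7 + (1 + 3))/8 = -61*(7 + 4)/8 = -61/8*11 = -671/8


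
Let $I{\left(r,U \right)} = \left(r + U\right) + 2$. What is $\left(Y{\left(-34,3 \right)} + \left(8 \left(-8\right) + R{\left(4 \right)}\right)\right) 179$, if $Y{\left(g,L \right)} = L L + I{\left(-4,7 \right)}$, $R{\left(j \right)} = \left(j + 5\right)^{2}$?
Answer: $5549$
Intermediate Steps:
$R{\left(j \right)} = \left(5 + j\right)^{2}$
$I{\left(r,U \right)} = 2 + U + r$ ($I{\left(r,U \right)} = \left(U + r\right) + 2 = 2 + U + r$)
$Y{\left(g,L \right)} = 5 + L^{2}$ ($Y{\left(g,L \right)} = L L + \left(2 + 7 - 4\right) = L^{2} + 5 = 5 + L^{2}$)
$\left(Y{\left(-34,3 \right)} + \left(8 \left(-8\right) + R{\left(4 \right)}\right)\right) 179 = \left(\left(5 + 3^{2}\right) + \left(8 \left(-8\right) + \left(5 + 4\right)^{2}\right)\right) 179 = \left(\left(5 + 9\right) - \left(64 - 9^{2}\right)\right) 179 = \left(14 + \left(-64 + 81\right)\right) 179 = \left(14 + 17\right) 179 = 31 \cdot 179 = 5549$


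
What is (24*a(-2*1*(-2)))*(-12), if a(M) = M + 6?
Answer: -2880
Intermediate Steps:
a(M) = 6 + M
(24*a(-2*1*(-2)))*(-12) = (24*(6 - 2*1*(-2)))*(-12) = (24*(6 - 2*(-2)))*(-12) = (24*(6 + 4))*(-12) = (24*10)*(-12) = 240*(-12) = -2880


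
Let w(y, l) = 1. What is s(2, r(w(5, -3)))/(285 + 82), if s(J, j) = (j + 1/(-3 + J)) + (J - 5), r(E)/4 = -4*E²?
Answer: -20/367 ≈ -0.054496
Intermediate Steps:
r(E) = -16*E² (r(E) = 4*(-4*E²) = -16*E²)
s(J, j) = -5 + J + j + 1/(-3 + J) (s(J, j) = (j + 1/(-3 + J)) + (-5 + J) = -5 + J + j + 1/(-3 + J))
s(2, r(w(5, -3)))/(285 + 82) = ((16 + 2² - 8*2 - (-48)*1² + 2*(-16*1²))/(-3 + 2))/(285 + 82) = ((16 + 4 - 16 - (-48) + 2*(-16*1))/(-1))/367 = -(16 + 4 - 16 - 3*(-16) + 2*(-16))*(1/367) = -(16 + 4 - 16 + 48 - 32)*(1/367) = -1*20*(1/367) = -20*1/367 = -20/367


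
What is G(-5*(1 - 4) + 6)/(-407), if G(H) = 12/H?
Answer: -4/2849 ≈ -0.0014040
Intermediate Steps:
G(-5*(1 - 4) + 6)/(-407) = (12/(-5*(1 - 4) + 6))/(-407) = (12/(-5*(-3) + 6))*(-1/407) = (12/(15 + 6))*(-1/407) = (12/21)*(-1/407) = (12*(1/21))*(-1/407) = (4/7)*(-1/407) = -4/2849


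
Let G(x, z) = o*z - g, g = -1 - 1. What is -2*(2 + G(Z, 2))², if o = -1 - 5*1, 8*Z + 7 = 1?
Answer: -128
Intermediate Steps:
Z = -¾ (Z = -7/8 + (⅛)*1 = -7/8 + ⅛ = -¾ ≈ -0.75000)
o = -6 (o = -1 - 5 = -6)
g = -2
G(x, z) = 2 - 6*z (G(x, z) = -6*z - 1*(-2) = -6*z + 2 = 2 - 6*z)
-2*(2 + G(Z, 2))² = -2*(2 + (2 - 6*2))² = -2*(2 + (2 - 12))² = -2*(2 - 10)² = -2*(-8)² = -2*64 = -128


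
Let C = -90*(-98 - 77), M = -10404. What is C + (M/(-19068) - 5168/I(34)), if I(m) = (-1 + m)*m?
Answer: 825669833/52437 ≈ 15746.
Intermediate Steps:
I(m) = m*(-1 + m)
C = 15750 (C = -90*(-175) = 15750)
C + (M/(-19068) - 5168/I(34)) = 15750 + (-10404/(-19068) - 5168*1/(34*(-1 + 34))) = 15750 + (-10404*(-1/19068) - 5168/(34*33)) = 15750 + (867/1589 - 5168/1122) = 15750 + (867/1589 - 5168*1/1122) = 15750 + (867/1589 - 152/33) = 15750 - 212917/52437 = 825669833/52437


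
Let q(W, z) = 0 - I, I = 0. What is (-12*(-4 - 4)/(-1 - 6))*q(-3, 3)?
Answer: 0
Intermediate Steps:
q(W, z) = 0 (q(W, z) = 0 - 1*0 = 0 + 0 = 0)
(-12*(-4 - 4)/(-1 - 6))*q(-3, 3) = -12*(-4 - 4)/(-1 - 6)*0 = -(-96)/(-7)*0 = -(-96)*(-1)/7*0 = -12*8/7*0 = -96/7*0 = 0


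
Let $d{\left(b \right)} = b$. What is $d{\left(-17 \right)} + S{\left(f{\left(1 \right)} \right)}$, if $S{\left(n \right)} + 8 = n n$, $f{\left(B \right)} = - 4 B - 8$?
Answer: $119$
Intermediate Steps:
$f{\left(B \right)} = -8 - 4 B$
$S{\left(n \right)} = -8 + n^{2}$ ($S{\left(n \right)} = -8 + n n = -8 + n^{2}$)
$d{\left(-17 \right)} + S{\left(f{\left(1 \right)} \right)} = -17 - \left(8 - \left(-8 - 4\right)^{2}\right) = -17 - \left(8 - \left(-12\right)^{2}\right) = -17 + \left(-8 + 144\right) = -17 + 136 = 119$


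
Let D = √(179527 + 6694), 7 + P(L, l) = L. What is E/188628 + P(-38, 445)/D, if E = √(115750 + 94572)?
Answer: -45*√186221/186221 + √210322/188628 ≈ -0.10185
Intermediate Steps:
E = √210322 ≈ 458.61
P(L, l) = -7 + L
D = √186221 ≈ 431.53
E/188628 + P(-38, 445)/D = √210322/188628 + (-7 - 38)/(√186221) = √210322*(1/188628) - 45*√186221/186221 = √210322/188628 - 45*√186221/186221 = -45*√186221/186221 + √210322/188628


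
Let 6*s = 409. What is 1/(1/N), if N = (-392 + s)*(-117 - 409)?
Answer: 511009/3 ≈ 1.7034e+5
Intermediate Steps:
s = 409/6 (s = (1/6)*409 = 409/6 ≈ 68.167)
N = 511009/3 (N = (-392 + 409/6)*(-117 - 409) = -1943/6*(-526) = 511009/3 ≈ 1.7034e+5)
1/(1/N) = 1/(1/(511009/3)) = 1/(3/511009) = 511009/3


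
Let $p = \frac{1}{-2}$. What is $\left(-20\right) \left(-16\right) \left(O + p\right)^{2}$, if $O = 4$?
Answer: $3920$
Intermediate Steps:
$p = - \frac{1}{2} \approx -0.5$
$\left(-20\right) \left(-16\right) \left(O + p\right)^{2} = \left(-20\right) \left(-16\right) \left(4 - \frac{1}{2}\right)^{2} = 320 \left(\frac{7}{2}\right)^{2} = 320 \cdot \frac{49}{4} = 3920$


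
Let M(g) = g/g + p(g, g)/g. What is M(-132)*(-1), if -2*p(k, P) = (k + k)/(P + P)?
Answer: -265/264 ≈ -1.0038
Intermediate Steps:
p(k, P) = -k/(2*P) (p(k, P) = -(k + k)/(2*(P + P)) = -2*k/(2*(2*P)) = -2*k*1/(2*P)/2 = -k/(2*P))
M(g) = 1 - 1/(2*g) (M(g) = g/g + (-g/(2*g))/g = 1 - 1/(2*g))
M(-132)*(-1) = ((-1/2 - 132)/(-132))*(-1) = -1/132*(-265/2)*(-1) = (265/264)*(-1) = -265/264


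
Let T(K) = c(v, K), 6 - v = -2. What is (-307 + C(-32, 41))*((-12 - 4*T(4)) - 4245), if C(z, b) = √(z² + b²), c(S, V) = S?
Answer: 1316723 - 4289*√2705 ≈ 1.0937e+6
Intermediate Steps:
v = 8 (v = 6 - 1*(-2) = 6 + 2 = 8)
T(K) = 8
C(z, b) = √(b² + z²)
(-307 + C(-32, 41))*((-12 - 4*T(4)) - 4245) = (-307 + √(41² + (-32)²))*((-12 - 4*8) - 4245) = (-307 + √(1681 + 1024))*((-12 - 32) - 4245) = (-307 + √2705)*(-44 - 4245) = (-307 + √2705)*(-4289) = 1316723 - 4289*√2705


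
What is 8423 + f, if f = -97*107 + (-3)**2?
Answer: -1947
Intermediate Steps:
f = -10370 (f = -10379 + 9 = -10370)
8423 + f = 8423 - 10370 = -1947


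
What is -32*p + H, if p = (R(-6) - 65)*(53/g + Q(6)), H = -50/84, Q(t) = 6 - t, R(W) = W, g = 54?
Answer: 842687/378 ≈ 2229.3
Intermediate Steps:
H = -25/42 (H = -50*1/84 = -25/42 ≈ -0.59524)
p = -3763/54 (p = (-6 - 65)*(53/54 + (6 - 1*6)) = -71*(53*(1/54) + (6 - 6)) = -71*(53/54 + 0) = -71*53/54 = -3763/54 ≈ -69.685)
-32*p + H = -32*(-3763/54) - 25/42 = 60208/27 - 25/42 = 842687/378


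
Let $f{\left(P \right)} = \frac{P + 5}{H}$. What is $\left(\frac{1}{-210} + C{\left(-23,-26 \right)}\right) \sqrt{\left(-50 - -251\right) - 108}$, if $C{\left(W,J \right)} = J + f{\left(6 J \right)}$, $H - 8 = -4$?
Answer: $- \frac{26777 \sqrt{93}}{420} \approx -614.83$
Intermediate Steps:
$H = 4$ ($H = 8 - 4 = 4$)
$f{\left(P \right)} = \frac{5}{4} + \frac{P}{4}$ ($f{\left(P \right)} = \frac{P + 5}{4} = \left(5 + P\right) \frac{1}{4} = \frac{5}{4} + \frac{P}{4}$)
$C{\left(W,J \right)} = \frac{5}{4} + \frac{5 J}{2}$ ($C{\left(W,J \right)} = J + \left(\frac{5}{4} + \frac{6 J}{4}\right) = J + \left(\frac{5}{4} + \frac{3 J}{2}\right) = \frac{5}{4} + \frac{5 J}{2}$)
$\left(\frac{1}{-210} + C{\left(-23,-26 \right)}\right) \sqrt{\left(-50 - -251\right) - 108} = \left(\frac{1}{-210} + \left(\frac{5}{4} + \frac{5}{2} \left(-26\right)\right)\right) \sqrt{\left(-50 - -251\right) - 108} = \left(- \frac{1}{210} + \left(\frac{5}{4} - 65\right)\right) \sqrt{\left(-50 + 251\right) - 108} = \left(- \frac{1}{210} - \frac{255}{4}\right) \sqrt{201 - 108} = - \frac{26777 \sqrt{93}}{420}$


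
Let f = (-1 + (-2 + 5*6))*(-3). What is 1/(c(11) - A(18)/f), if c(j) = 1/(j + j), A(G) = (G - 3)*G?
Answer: 66/223 ≈ 0.29596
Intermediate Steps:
A(G) = G*(-3 + G) (A(G) = (-3 + G)*G = G*(-3 + G))
f = -81 (f = (-1 + (-2 + 30))*(-3) = (-1 + 28)*(-3) = 27*(-3) = -81)
c(j) = 1/(2*j)
1/(c(11) - A(18)/f) = 1/((½)/11 - 18*(-3 + 18)/(-81)) = 1/((½)*(1/11) - 18*15*(-1)/81) = 1/(1/22 - 270*(-1)/81) = 1/(1/22 - 1*(-10/3)) = 1/(1/22 + 10/3) = 1/(223/66) = 66/223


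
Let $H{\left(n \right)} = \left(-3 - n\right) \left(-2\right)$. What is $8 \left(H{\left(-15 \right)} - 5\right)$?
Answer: $-232$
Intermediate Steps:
$H{\left(n \right)} = 6 + 2 n$
$8 \left(H{\left(-15 \right)} - 5\right) = 8 \left(\left(6 + 2 \left(-15\right)\right) - 5\right) = 8 \left(\left(6 - 30\right) - 5\right) = 8 \left(-24 - 5\right) = 8 \left(-29\right) = -232$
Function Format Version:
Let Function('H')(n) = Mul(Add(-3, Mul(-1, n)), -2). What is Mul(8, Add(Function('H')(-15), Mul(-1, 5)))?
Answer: -232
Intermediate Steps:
Function('H')(n) = Add(6, Mul(2, n))
Mul(8, Add(Function('H')(-15), Mul(-1, 5))) = Mul(8, Add(Add(6, Mul(2, -15)), Mul(-1, 5))) = Mul(8, Add(Add(6, -30), -5)) = Mul(8, Add(-24, -5)) = Mul(8, -29) = -232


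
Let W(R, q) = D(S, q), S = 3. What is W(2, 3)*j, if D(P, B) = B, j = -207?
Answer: -621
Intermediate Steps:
W(R, q) = q
W(2, 3)*j = 3*(-207) = -621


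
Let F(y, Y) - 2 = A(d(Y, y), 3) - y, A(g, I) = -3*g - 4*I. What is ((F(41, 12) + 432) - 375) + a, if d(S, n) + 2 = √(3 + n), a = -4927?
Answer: -4915 - 6*√11 ≈ -4934.9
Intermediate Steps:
d(S, n) = -2 + √(3 + n)
A(g, I) = -4*I - 3*g
F(y, Y) = -4 - y - 3*√(3 + y) (F(y, Y) = 2 + ((-4*3 - 3*(-2 + √(3 + y))) - y) = 2 + ((-12 + (6 - 3*√(3 + y))) - y) = 2 + ((-6 - 3*√(3 + y)) - y) = 2 + (-6 - y - 3*√(3 + y)) = -4 - y - 3*√(3 + y))
((F(41, 12) + 432) - 375) + a = (((-4 - 1*41 - 3*√(3 + 41)) + 432) - 375) - 4927 = (((-4 - 41 - 6*√11) + 432) - 375) - 4927 = (((-45 - 6*√11) + 432) - 375) - 4927 = ((387 - 6*√11) - 375) - 4927 = (12 - 6*√11) - 4927 = -4915 - 6*√11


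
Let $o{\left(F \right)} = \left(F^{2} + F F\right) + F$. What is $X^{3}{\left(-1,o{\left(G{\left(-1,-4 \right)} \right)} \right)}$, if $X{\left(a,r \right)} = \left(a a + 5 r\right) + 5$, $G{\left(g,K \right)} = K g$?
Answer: $6434856$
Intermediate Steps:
$o{\left(F \right)} = F + 2 F^{2}$ ($o{\left(F \right)} = \left(F^{2} + F^{2}\right) + F = 2 F^{2} + F = F + 2 F^{2}$)
$X{\left(a,r \right)} = 5 + a^{2} + 5 r$ ($X{\left(a,r \right)} = \left(a^{2} + 5 r\right) + 5 = 5 + a^{2} + 5 r$)
$X^{3}{\left(-1,o{\left(G{\left(-1,-4 \right)} \right)} \right)} = \left(5 + \left(-1\right)^{2} + 5 \left(-4\right) \left(-1\right) \left(1 + 2 \left(\left(-4\right) \left(-1\right)\right)\right)\right)^{3} = \left(5 + 1 + 5 \cdot 4 \left(1 + 2 \cdot 4\right)\right)^{3} = \left(5 + 1 + 5 \cdot 4 \left(1 + 8\right)\right)^{3} = \left(5 + 1 + 5 \cdot 4 \cdot 9\right)^{3} = \left(5 + 1 + 5 \cdot 36\right)^{3} = \left(5 + 1 + 180\right)^{3} = 186^{3} = 6434856$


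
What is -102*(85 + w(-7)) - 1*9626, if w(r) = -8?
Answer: -17480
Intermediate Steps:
-102*(85 + w(-7)) - 1*9626 = -102*(85 - 8) - 1*9626 = -102*77 - 9626 = -7854 - 9626 = -17480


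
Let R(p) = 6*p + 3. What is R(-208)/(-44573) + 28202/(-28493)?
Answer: -1221573961/1270018489 ≈ -0.96185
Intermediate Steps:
R(p) = 3 + 6*p
R(-208)/(-44573) + 28202/(-28493) = (3 + 6*(-208))/(-44573) + 28202/(-28493) = (3 - 1248)*(-1/44573) + 28202*(-1/28493) = -1245*(-1/44573) - 28202/28493 = 1245/44573 - 28202/28493 = -1221573961/1270018489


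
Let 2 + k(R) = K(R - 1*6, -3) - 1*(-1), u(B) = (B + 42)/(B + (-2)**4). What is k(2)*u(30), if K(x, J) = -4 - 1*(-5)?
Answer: 0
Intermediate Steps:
K(x, J) = 1 (K(x, J) = -4 + 5 = 1)
u(B) = (42 + B)/(16 + B) (u(B) = (42 + B)/(B + 16) = (42 + B)/(16 + B))
k(R) = 0 (k(R) = -2 + (1 - 1*(-1)) = -2 + (1 + 1) = -2 + 2 = 0)
k(2)*u(30) = 0*((42 + 30)/(16 + 30)) = 0*(72/46) = 0*((1/46)*72) = 0*(36/23) = 0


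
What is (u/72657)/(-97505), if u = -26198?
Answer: 26198/7084420785 ≈ 3.6980e-6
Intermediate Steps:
(u/72657)/(-97505) = -26198/72657/(-97505) = -26198*1/72657*(-1/97505) = -26198/72657*(-1/97505) = 26198/7084420785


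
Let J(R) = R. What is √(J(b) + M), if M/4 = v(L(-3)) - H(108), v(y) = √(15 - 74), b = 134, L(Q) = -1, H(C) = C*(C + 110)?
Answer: √(-94042 + 4*I*√59) ≈ 0.05 + 306.66*I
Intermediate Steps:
H(C) = C*(110 + C)
v(y) = I*√59 (v(y) = √(-59) = I*√59)
M = -94176 + 4*I*√59 (M = 4*(I*√59 - 108*(110 + 108)) = 4*(I*√59 - 108*218) = 4*(I*√59 - 1*23544) = 4*(I*√59 - 23544) = 4*(-23544 + I*√59) = -94176 + 4*I*√59 ≈ -94176.0 + 30.725*I)
√(J(b) + M) = √(134 + (-94176 + 4*I*√59)) = √(-94042 + 4*I*√59)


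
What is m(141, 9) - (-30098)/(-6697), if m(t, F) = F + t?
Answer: 974452/6697 ≈ 145.51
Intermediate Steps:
m(141, 9) - (-30098)/(-6697) = (9 + 141) - (-30098)/(-6697) = 150 - (-30098)*(-1)/6697 = 150 - 1*30098/6697 = 150 - 30098/6697 = 974452/6697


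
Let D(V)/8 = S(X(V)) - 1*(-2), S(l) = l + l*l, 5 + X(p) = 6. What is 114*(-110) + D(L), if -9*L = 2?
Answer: -12508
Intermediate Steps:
X(p) = 1 (X(p) = -5 + 6 = 1)
S(l) = l + l²
L = -2/9 (L = -⅑*2 = -2/9 ≈ -0.22222)
D(V) = 32 (D(V) = 8*(1*(1 + 1) - 1*(-2)) = 8*(1*2 + 2) = 8*(2 + 2) = 8*4 = 32)
114*(-110) + D(L) = 114*(-110) + 32 = -12540 + 32 = -12508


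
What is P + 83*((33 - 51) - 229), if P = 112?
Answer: -20389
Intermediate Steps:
P + 83*((33 - 51) - 229) = 112 + 83*((33 - 51) - 229) = 112 + 83*(-18 - 229) = 112 + 83*(-247) = 112 - 20501 = -20389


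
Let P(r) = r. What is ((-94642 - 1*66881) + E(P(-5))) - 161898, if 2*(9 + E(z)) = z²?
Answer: -646835/2 ≈ -3.2342e+5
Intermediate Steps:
E(z) = -9 + z²/2
((-94642 - 1*66881) + E(P(-5))) - 161898 = ((-94642 - 1*66881) + (-9 + (½)*(-5)²)) - 161898 = ((-94642 - 66881) + (-9 + (½)*25)) - 161898 = (-161523 + (-9 + 25/2)) - 161898 = (-161523 + 7/2) - 161898 = -323039/2 - 161898 = -646835/2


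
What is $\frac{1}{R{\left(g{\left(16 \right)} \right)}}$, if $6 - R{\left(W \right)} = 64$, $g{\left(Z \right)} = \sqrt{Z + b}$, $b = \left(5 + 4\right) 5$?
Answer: $- \frac{1}{58} \approx -0.017241$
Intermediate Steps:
$b = 45$ ($b = 9 \cdot 5 = 45$)
$g{\left(Z \right)} = \sqrt{45 + Z}$ ($g{\left(Z \right)} = \sqrt{Z + 45} = \sqrt{45 + Z}$)
$R{\left(W \right)} = -58$ ($R{\left(W \right)} = 6 - 64 = -58$)
$\frac{1}{R{\left(g{\left(16 \right)} \right)}} = \frac{1}{-58} = - \frac{1}{58}$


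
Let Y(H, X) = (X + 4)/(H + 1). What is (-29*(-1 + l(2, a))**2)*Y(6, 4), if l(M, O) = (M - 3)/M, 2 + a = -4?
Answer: -522/7 ≈ -74.571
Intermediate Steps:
a = -6 (a = -2 - 4 = -6)
Y(H, X) = (4 + X)/(1 + H)
l(M, O) = (-3 + M)/M
(-29*(-1 + l(2, a))**2)*Y(6, 4) = (-29*(-1 + (-3 + 2)/2)**2)*((4 + 4)/(1 + 6)) = (-29*(-1 + (1/2)*(-1))**2)*(8/7) = (-29*(-1 - 1/2)**2)*((1/7)*8) = -29*(-3/2)**2*(8/7) = -29*9/4*(8/7) = -261/4*8/7 = -522/7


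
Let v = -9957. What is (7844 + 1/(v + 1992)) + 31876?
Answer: 316369799/7965 ≈ 39720.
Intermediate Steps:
(7844 + 1/(v + 1992)) + 31876 = (7844 + 1/(-9957 + 1992)) + 31876 = (7844 + 1/(-7965)) + 31876 = (7844 - 1/7965) + 31876 = 62477459/7965 + 31876 = 316369799/7965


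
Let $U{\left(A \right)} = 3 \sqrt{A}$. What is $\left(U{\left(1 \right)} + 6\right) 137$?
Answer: $1233$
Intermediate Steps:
$\left(U{\left(1 \right)} + 6\right) 137 = \left(3 \sqrt{1} + 6\right) 137 = \left(3 \cdot 1 + 6\right) 137 = \left(3 + 6\right) 137 = 9 \cdot 137 = 1233$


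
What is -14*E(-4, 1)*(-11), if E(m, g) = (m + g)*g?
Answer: -462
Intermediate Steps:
E(m, g) = g*(g + m) (E(m, g) = (g + m)*g = g*(g + m))
-14*E(-4, 1)*(-11) = -14*(1 - 4)*(-11) = -14*(-3)*(-11) = 42*(-11) = -462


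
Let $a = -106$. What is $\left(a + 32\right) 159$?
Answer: $-11766$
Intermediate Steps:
$\left(a + 32\right) 159 = \left(-106 + 32\right) 159 = \left(-74\right) 159 = -11766$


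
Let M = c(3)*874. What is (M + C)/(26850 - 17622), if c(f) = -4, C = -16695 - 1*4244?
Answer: -8145/3076 ≈ -2.6479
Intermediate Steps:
C = -20939 (C = -16695 - 4244 = -20939)
M = -3496 (M = -4*874 = -3496)
(M + C)/(26850 - 17622) = (-3496 - 20939)/(26850 - 17622) = -24435/9228 = -24435*1/9228 = -8145/3076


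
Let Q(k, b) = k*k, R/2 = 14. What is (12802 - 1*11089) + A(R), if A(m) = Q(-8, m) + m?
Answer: 1805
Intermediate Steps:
R = 28 (R = 2*14 = 28)
Q(k, b) = k²
A(m) = 64 + m (A(m) = (-8)² + m = 64 + m)
(12802 - 1*11089) + A(R) = (12802 - 1*11089) + (64 + 28) = (12802 - 11089) + 92 = 1713 + 92 = 1805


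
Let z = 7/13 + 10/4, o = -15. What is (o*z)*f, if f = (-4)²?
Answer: -9480/13 ≈ -729.23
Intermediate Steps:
f = 16
z = 79/26 (z = 7*(1/13) + 10*(¼) = 7/13 + 5/2 = 79/26 ≈ 3.0385)
(o*z)*f = -15*79/26*16 = -1185/26*16 = -9480/13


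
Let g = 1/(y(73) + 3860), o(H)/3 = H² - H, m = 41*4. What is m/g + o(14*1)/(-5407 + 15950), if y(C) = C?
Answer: 523104774/811 ≈ 6.4501e+5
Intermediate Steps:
m = 164
o(H) = -3*H + 3*H² (o(H) = 3*(H² - H) = -3*H + 3*H²)
g = 1/3933 (g = 1/(73 + 3860) = 1/3933 ≈ 0.00025426)
m/g + o(14*1)/(-5407 + 15950) = 164/(1/3933) + (3*(14*1)*(-1 + 14*1))/(-5407 + 15950) = 164*3933 + (3*14*(-1 + 14))/10543 = 645012 + (3*14*13)*(1/10543) = 645012 + 546*(1/10543) = 645012 + 42/811 = 523104774/811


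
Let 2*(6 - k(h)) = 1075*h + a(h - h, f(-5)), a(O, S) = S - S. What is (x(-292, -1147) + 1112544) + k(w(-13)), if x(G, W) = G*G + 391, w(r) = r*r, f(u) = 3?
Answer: 2214735/2 ≈ 1.1074e+6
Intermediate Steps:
a(O, S) = 0
w(r) = r²
x(G, W) = 391 + G² (x(G, W) = G² + 391 = 391 + G²)
k(h) = 6 - 1075*h/2 (k(h) = 6 - (1075*h + 0)/2 = 6 - 1075*h/2)
(x(-292, -1147) + 1112544) + k(w(-13)) = ((391 + (-292)²) + 1112544) + (6 - 1075/2*(-13)²) = ((391 + 85264) + 1112544) + (6 - 1075/2*169) = (85655 + 1112544) + (6 - 181675/2) = 1198199 - 181663/2 = 2214735/2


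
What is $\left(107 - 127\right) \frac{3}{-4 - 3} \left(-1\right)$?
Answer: $- \frac{60}{7} \approx -8.5714$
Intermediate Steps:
$\left(107 - 127\right) \frac{3}{-4 - 3} \left(-1\right) = - 20 \frac{3}{-7} \left(-1\right) = - 20 \cdot 3 \left(- \frac{1}{7}\right) \left(-1\right) = - 20 \left(\left(- \frac{3}{7}\right) \left(-1\right)\right) = \left(-20\right) \frac{3}{7} = - \frac{60}{7}$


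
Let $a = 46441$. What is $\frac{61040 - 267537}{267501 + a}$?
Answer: $- \frac{206497}{313942} \approx -0.65775$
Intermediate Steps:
$\frac{61040 - 267537}{267501 + a} = \frac{61040 - 267537}{267501 + 46441} = - \frac{206497}{313942}$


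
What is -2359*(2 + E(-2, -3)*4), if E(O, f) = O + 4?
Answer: -23590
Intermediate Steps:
E(O, f) = 4 + O
-2359*(2 + E(-2, -3)*4) = -2359*(2 + (4 - 2)*4) = -2359*(2 + 2*4) = -2359*(2 + 8) = -2359*10 = -23590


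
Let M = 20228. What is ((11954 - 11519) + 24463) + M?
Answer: 45126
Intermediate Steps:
((11954 - 11519) + 24463) + M = ((11954 - 11519) + 24463) + 20228 = (435 + 24463) + 20228 = 24898 + 20228 = 45126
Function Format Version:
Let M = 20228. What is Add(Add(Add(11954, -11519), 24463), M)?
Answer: 45126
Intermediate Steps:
Add(Add(Add(11954, -11519), 24463), M) = Add(Add(Add(11954, -11519), 24463), 20228) = Add(Add(435, 24463), 20228) = Add(24898, 20228) = 45126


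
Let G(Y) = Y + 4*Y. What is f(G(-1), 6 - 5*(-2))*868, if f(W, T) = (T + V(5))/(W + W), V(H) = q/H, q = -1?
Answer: -34286/25 ≈ -1371.4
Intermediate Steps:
V(H) = -1/H
G(Y) = 5*Y
f(W, T) = (-⅕ + T)/(2*W) (f(W, T) = (T - 1/5)/(W + W) = (T - 1*⅕)/((2*W)) = (T - ⅕)*(1/(2*W)) = (-⅕ + T)*(1/(2*W)) = (-⅕ + T)/(2*W))
f(G(-1), 6 - 5*(-2))*868 = ((-1 + 5*(6 - 5*(-2)))/(10*((5*(-1)))))*868 = ((⅒)*(-1 + 5*(6 + 10))/(-5))*868 = ((⅒)*(-⅕)*(-1 + 5*16))*868 = ((⅒)*(-⅕)*(-1 + 80))*868 = ((⅒)*(-⅕)*79)*868 = -79/50*868 = -34286/25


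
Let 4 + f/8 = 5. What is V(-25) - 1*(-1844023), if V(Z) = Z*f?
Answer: 1843823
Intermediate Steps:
f = 8 (f = -32 + 8*5 = -32 + 40 = 8)
V(Z) = 8*Z (V(Z) = Z*8 = 8*Z)
V(-25) - 1*(-1844023) = 8*(-25) - 1*(-1844023) = -200 + 1844023 = 1843823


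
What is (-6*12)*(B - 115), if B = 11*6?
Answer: 3528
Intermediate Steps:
B = 66
(-6*12)*(B - 115) = (-6*12)*(66 - 115) = -72*(-49) = 3528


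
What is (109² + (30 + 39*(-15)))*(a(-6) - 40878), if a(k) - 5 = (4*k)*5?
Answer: -464286718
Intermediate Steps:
a(k) = 5 + 20*k (a(k) = 5 + (4*k)*5 = 5 + 20*k)
(109² + (30 + 39*(-15)))*(a(-6) - 40878) = (109² + (30 + 39*(-15)))*((5 + 20*(-6)) - 40878) = (11881 + (30 - 585))*((5 - 120) - 40878) = (11881 - 555)*(-115 - 40878) = 11326*(-40993) = -464286718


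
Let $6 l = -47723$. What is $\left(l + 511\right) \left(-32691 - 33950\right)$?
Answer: $\frac{2975987137}{6} \approx 4.96 \cdot 10^{8}$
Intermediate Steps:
$l = - \frac{47723}{6}$ ($l = \frac{1}{6} \left(-47723\right) = - \frac{47723}{6} \approx -7953.8$)
$\left(l + 511\right) \left(-32691 - 33950\right) = \left(- \frac{47723}{6} + 511\right) \left(-32691 - 33950\right) = \left(- \frac{44657}{6}\right) \left(-66641\right) = \frac{2975987137}{6}$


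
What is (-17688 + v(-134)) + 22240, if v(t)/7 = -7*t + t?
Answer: 10180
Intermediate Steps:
v(t) = -42*t (v(t) = 7*(-7*t + t) = 7*(-6*t) = -42*t)
(-17688 + v(-134)) + 22240 = (-17688 - 42*(-134)) + 22240 = (-17688 + 5628) + 22240 = -12060 + 22240 = 10180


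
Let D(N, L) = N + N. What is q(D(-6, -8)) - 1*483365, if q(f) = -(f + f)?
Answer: -483341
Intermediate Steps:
D(N, L) = 2*N
q(f) = -2*f
q(D(-6, -8)) - 1*483365 = -4*(-6) - 1*483365 = -2*(-12) - 483365 = 24 - 483365 = -483341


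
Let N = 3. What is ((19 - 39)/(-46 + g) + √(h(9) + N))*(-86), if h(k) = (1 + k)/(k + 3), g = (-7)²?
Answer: 1720/3 - 43*√138/3 ≈ 404.95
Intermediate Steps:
g = 49
h(k) = (1 + k)/(3 + k)
((19 - 39)/(-46 + g) + √(h(9) + N))*(-86) = ((19 - 39)/(-46 + 49) + √((1 + 9)/(3 + 9) + 3))*(-86) = (-20/3 + √(10/12 + 3))*(-86) = (-20*⅓ + √((1/12)*10 + 3))*(-86) = (-20/3 + √(⅚ + 3))*(-86) = (-20/3 + √(23/6))*(-86) = (-20/3 + √138/6)*(-86) = 1720/3 - 43*√138/3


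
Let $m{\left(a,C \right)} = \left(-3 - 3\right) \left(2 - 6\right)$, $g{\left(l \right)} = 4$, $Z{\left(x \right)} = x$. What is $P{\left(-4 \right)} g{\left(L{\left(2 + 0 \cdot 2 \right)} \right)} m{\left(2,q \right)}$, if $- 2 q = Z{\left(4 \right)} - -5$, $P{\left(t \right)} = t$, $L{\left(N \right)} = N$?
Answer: $-384$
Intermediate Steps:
$q = - \frac{9}{2}$ ($q = - \frac{4 - -5}{2} = - \frac{4 + 5}{2} = \left(- \frac{1}{2}\right) 9 = - \frac{9}{2} \approx -4.5$)
$m{\left(a,C \right)} = 24$ ($m{\left(a,C \right)} = \left(-6\right) \left(-4\right) = 24$)
$P{\left(-4 \right)} g{\left(L{\left(2 + 0 \cdot 2 \right)} \right)} m{\left(2,q \right)} = \left(-4\right) 4 \cdot 24 = \left(-16\right) 24 = -384$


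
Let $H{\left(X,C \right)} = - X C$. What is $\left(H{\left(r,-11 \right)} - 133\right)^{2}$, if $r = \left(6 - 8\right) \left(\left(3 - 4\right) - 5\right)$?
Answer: $1$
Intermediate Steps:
$r = 12$ ($r = \left(6 - 8\right) \left(\left(3 - 4\right) - 5\right) = \left(6 - 8\right) \left(-1 - 5\right) = \left(-2\right) \left(-6\right) = 12$)
$H{\left(X,C \right)} = - C X$
$\left(H{\left(r,-11 \right)} - 133\right)^{2} = \left(\left(-1\right) \left(-11\right) 12 - 133\right)^{2} = \left(132 - 133\right)^{2} = \left(-1\right)^{2} = 1$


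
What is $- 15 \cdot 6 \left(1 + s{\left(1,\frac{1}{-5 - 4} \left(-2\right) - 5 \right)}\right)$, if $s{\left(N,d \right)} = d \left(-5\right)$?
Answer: $-2240$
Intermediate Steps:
$s{\left(N,d \right)} = - 5 d$
$- 15 \cdot 6 \left(1 + s{\left(1,\frac{1}{-5 - 4} \left(-2\right) - 5 \right)}\right) = - 15 \cdot 6 \left(1 - 5 \left(\frac{1}{-5 - 4} \left(-2\right) - 5\right)\right) = - 15 \cdot 6 \left(1 - 5 \left(\frac{1}{-9} \left(-2\right) - 5\right)\right) = - 15 \cdot 6 \left(1 - 5 \left(\left(- \frac{1}{9}\right) \left(-2\right) - 5\right)\right) = - 15 \cdot 6 \left(1 - 5 \left(\frac{2}{9} - 5\right)\right) = - 15 \cdot 6 \left(1 - - \frac{215}{9}\right) = - 15 \cdot 6 \left(1 + \frac{215}{9}\right) = - 15 \cdot 6 \cdot \frac{224}{9} = \left(-15\right) \frac{448}{3} = -2240$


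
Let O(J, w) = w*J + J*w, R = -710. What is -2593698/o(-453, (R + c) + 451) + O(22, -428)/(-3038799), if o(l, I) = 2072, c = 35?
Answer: -3940843934399/3148195764 ≈ -1251.8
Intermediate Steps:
O(J, w) = 2*J*w (O(J, w) = J*w + J*w = 2*J*w)
-2593698/o(-453, (R + c) + 451) + O(22, -428)/(-3038799) = -2593698/2072 + (2*22*(-428))/(-3038799) = -2593698*1/2072 - 18832*(-1/3038799) = -1296849/1036 + 18832/3038799 = -3940843934399/3148195764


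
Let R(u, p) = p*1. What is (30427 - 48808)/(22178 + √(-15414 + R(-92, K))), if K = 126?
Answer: -15678993/18918422 + 128667*I*√78/245939486 ≈ -0.82877 + 0.0046205*I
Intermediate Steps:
R(u, p) = p
(30427 - 48808)/(22178 + √(-15414 + R(-92, K))) = (30427 - 48808)/(22178 + √(-15414 + 126)) = -18381/(22178 + √(-15288)) = -18381/(22178 + 14*I*√78)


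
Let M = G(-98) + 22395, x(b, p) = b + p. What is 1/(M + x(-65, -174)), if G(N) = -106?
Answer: 1/22050 ≈ 4.5351e-5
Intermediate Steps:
M = 22289 (M = -106 + 22395 = 22289)
1/(M + x(-65, -174)) = 1/(22289 + (-65 - 174)) = 1/(22289 - 239) = 1/22050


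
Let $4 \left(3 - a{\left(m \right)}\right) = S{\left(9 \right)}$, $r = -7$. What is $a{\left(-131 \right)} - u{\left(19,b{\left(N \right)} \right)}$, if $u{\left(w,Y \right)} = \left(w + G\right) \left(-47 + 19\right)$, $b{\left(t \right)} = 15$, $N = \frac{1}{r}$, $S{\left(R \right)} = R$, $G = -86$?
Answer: $- \frac{7501}{4} \approx -1875.3$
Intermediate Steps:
$N = - \frac{1}{7}$ ($N = \frac{1}{-7} = - \frac{1}{7} \approx -0.14286$)
$a{\left(m \right)} = \frac{3}{4}$ ($a{\left(m \right)} = 3 - \frac{9}{4} = \frac{3}{4}$)
$u{\left(w,Y \right)} = 2408 - 28 w$ ($u{\left(w,Y \right)} = \left(w - 86\right) \left(-47 + 19\right) = \left(-86 + w\right) \left(-28\right) = 2408 - 28 w$)
$a{\left(-131 \right)} - u{\left(19,b{\left(N \right)} \right)} = \frac{3}{4} - \left(2408 - 532\right) = \frac{3}{4} - 1876 = - \frac{7501}{4}$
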